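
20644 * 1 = 20644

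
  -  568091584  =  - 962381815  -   - 394290231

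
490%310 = 180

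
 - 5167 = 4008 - 9175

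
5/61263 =5/61263 = 0.00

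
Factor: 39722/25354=19861/12677=7^( - 1 )*1811^ (- 1)*19861^1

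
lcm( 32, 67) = 2144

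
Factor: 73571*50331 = 3^1*19^1*883^1 * 73571^1 =3702902001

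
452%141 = 29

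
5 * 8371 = 41855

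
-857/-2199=857/2199 = 0.39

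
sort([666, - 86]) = [-86,  666] 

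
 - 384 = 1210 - 1594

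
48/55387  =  48/55387 =0.00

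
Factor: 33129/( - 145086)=  -  11043/48362 = - 2^ (  -  1 ) * 3^3*409^1 * 24181^( - 1) 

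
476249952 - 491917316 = -15667364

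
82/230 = 41/115 =0.36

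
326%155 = 16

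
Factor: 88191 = 3^2 * 41^1 * 239^1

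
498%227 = 44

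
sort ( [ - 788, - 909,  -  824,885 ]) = [ -909,-824,  -  788 , 885]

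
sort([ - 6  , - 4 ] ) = [ - 6, - 4 ] 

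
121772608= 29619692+92152916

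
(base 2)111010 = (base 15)3d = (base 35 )1N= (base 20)2i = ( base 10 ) 58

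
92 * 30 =2760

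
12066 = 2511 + 9555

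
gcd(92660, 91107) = 1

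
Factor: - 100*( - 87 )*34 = 295800 = 2^3*3^1*5^2*17^1*29^1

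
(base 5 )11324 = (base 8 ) 1507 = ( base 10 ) 839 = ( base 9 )1132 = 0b1101000111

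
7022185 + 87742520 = 94764705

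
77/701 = 77/701=0.11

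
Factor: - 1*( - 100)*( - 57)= - 2^2 *3^1*5^2 * 19^1  =  - 5700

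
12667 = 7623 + 5044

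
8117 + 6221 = 14338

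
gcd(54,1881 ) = 9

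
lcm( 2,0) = 0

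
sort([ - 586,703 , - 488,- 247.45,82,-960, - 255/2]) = [ - 960, - 586, - 488, - 247.45, - 255/2,82,703 ] 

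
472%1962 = 472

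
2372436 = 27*87868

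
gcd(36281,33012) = 7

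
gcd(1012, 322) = 46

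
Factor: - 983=- 983^1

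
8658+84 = 8742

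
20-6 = 14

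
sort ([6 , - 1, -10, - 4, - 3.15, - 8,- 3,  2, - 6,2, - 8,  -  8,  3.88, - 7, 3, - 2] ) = [ -10,-8, - 8 , - 8, - 7,-6,  -  4, - 3.15 , - 3, - 2,- 1,2,2,3, 3.88, 6]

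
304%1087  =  304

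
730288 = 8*91286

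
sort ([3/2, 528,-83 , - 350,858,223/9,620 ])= [ - 350, - 83 , 3/2,223/9,528 , 620,858] 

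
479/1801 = 479/1801= 0.27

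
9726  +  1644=11370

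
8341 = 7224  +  1117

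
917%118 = 91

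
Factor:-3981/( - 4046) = 2^( - 1)*3^1*7^( - 1 )*17^( - 2 ) *1327^1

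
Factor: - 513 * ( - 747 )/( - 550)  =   - 2^( - 1 )*3^5*  5^ ( - 2 ) * 11^(-1)*19^1*83^1 = - 383211/550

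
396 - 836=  -440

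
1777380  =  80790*22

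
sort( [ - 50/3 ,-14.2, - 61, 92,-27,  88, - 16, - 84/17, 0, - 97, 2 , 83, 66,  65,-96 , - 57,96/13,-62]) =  [ - 97,-96, - 62, - 61, - 57, - 27,-50/3, - 16, - 14.2, - 84/17, 0 , 2, 96/13, 65, 66, 83,88, 92]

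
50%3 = 2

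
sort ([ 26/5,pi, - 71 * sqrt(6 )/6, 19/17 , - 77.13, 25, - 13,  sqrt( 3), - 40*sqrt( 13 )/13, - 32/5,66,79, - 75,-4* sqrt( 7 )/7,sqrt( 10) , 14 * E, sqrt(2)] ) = [ - 77.13, - 75, - 71*sqrt( 6) /6, - 13, - 40*sqrt ( 13 ) /13 , - 32/5, - 4*sqrt( 7)/7,19/17  ,  sqrt( 2 ) , sqrt(3 ) , pi, sqrt(10 ), 26/5, 25, 14 * E , 66 , 79 ]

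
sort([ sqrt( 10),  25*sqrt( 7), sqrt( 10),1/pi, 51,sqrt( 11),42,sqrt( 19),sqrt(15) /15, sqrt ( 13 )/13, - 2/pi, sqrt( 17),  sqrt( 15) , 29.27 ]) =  [ - 2/pi,sqrt( 15 )/15 , sqrt( 13 )/13,1/pi, sqrt(10 ),sqrt( 10 ), sqrt(11),sqrt( 15),  sqrt (17) , sqrt( 19),29.27,42,51,25 *sqrt(7)]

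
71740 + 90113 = 161853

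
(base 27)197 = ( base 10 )979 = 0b1111010011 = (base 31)10I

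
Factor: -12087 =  - 3^2 *17^1*79^1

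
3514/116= 1757/58 = 30.29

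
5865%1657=894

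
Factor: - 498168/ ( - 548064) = 2^( - 2)*17^1*37^1*173^( - 1) = 629/692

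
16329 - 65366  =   - 49037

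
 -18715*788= - 14747420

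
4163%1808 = 547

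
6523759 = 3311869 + 3211890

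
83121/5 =83121/5 = 16624.20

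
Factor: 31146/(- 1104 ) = -2^( -3) * 23^( - 1)*29^1*179^1= - 5191/184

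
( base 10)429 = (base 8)655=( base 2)110101101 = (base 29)EN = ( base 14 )229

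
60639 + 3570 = 64209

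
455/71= 455/71=6.41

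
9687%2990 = 717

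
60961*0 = 0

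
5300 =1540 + 3760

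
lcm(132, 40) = 1320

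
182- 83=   99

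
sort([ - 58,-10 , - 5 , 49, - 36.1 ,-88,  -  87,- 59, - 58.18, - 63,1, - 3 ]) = [ - 88, - 87, - 63, - 59 , - 58.18, - 58, - 36.1, - 10, - 5, - 3,1, 49]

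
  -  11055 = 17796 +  - 28851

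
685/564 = 685/564 = 1.21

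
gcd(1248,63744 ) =96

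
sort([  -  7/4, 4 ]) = [-7/4,4 ] 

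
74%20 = 14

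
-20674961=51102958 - 71777919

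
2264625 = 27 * 83875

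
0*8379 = 0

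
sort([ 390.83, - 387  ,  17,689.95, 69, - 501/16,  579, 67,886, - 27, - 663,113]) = [ - 663,  -  387,  -  501/16, - 27, 17,67, 69, 113,390.83, 579, 689.95, 886] 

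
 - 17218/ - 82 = 209 +40/41 = 209.98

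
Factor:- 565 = -5^1*113^1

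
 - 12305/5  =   - 2461 = - 2461.00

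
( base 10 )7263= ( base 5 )213023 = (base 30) 823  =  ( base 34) 69l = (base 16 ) 1C5F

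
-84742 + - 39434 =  - 124176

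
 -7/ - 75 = 7/75 = 0.09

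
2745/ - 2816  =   - 1 + 71/2816 = -  0.97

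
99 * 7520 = 744480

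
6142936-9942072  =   - 3799136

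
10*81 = 810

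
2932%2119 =813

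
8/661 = 8/661 = 0.01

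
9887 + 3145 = 13032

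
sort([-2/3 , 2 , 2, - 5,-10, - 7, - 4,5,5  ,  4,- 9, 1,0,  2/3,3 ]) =[-10,-9 ,  -  7,  -  5, - 4 ,  -  2/3,0,2/3, 1,2,2,  3, 4, 5, 5]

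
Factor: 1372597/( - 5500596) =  - 2^( - 2) *3^( - 1 )*17^1*263^1*307^1*367^( - 1 )*1249^( - 1 )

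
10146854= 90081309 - 79934455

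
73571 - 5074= 68497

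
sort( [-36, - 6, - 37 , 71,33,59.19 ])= [-37, - 36,-6,33 , 59.19 , 71] 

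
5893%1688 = 829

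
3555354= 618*5753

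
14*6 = 84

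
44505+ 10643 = 55148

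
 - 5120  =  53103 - 58223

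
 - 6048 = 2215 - 8263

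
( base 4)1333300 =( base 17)1B4G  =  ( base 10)8176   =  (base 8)17760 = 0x1FF0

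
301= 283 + 18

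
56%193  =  56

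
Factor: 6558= 2^1*3^1*1093^1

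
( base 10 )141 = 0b10001101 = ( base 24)5L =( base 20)71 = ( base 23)63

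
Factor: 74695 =5^1*14939^1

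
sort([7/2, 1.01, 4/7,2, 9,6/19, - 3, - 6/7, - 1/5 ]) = [ - 3, - 6/7, - 1/5, 6/19, 4/7, 1.01,2,  7/2  ,  9]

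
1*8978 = 8978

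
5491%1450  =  1141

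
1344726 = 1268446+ 76280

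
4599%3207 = 1392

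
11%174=11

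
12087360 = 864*13990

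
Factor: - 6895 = - 5^1*7^1 * 197^1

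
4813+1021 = 5834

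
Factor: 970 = 2^1*5^1 * 97^1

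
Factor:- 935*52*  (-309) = 2^2*3^1 *5^1* 11^1*13^1*17^1*103^1 = 15023580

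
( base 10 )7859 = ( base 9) 11702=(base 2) 1111010110011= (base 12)466B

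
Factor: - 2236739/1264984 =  - 2^( - 3)*7^( - 3)*461^ ( - 1 )*569^1*3931^1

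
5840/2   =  2920 = 2920.00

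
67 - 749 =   -  682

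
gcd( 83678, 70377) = 1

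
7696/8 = 962 = 962.00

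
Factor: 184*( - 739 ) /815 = -2^3*5^( - 1) * 23^1*163^( - 1 )*739^1 = - 135976/815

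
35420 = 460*77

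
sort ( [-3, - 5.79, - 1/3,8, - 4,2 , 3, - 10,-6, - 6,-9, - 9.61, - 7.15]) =[ - 10,-9.61, - 9, - 7.15, - 6,- 6, - 5.79,-4,-3, - 1/3,2,3,8]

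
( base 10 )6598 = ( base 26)9JK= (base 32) 6e6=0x19c6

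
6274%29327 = 6274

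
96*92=8832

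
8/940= 2/235 = 0.01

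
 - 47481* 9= - 427329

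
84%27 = 3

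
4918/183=26 + 160/183=26.87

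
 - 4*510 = - 2040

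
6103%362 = 311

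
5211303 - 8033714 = - 2822411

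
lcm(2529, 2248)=20232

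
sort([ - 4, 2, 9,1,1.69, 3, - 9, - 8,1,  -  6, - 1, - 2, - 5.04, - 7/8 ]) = [ - 9, - 8, - 6, - 5.04, - 4, - 2 , - 1 ,- 7/8, 1,1,1.69,2,3,9]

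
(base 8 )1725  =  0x3D5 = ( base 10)981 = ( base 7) 2601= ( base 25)1E6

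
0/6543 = 0 = 0.00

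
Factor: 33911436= 2^2*3^1* 13^1* 181^1* 1201^1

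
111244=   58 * 1918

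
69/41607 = 1/603 = 0.00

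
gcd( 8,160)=8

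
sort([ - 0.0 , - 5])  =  [ - 5, - 0.0]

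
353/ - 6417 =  - 1 + 6064/6417 =- 0.06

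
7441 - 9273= - 1832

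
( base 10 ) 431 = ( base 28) fb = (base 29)ep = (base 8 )657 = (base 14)22B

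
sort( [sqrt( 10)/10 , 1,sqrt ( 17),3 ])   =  [sqrt(10 )/10,1,3, sqrt (17 )]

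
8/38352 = 1/4794=0.00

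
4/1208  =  1/302 = 0.00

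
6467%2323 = 1821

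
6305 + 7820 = 14125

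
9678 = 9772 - 94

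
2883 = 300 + 2583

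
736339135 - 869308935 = - 132969800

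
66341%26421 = 13499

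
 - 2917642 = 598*( - 4879 )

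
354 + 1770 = 2124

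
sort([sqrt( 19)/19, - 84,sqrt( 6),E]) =[ - 84,sqrt( 19 )/19 , sqrt(6), E ]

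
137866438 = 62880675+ 74985763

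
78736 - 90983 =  - 12247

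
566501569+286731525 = 853233094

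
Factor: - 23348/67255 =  - 2^2*5^( - 1)*13^1  *449^1*13451^( - 1 ) 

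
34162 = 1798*19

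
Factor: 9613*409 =409^1*9613^1= 3931717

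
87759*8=702072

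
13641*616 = 8402856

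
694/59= 694/59  =  11.76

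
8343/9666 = 309/358 = 0.86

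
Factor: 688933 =7^1 * 98419^1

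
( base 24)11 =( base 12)21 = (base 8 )31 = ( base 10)25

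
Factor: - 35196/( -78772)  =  3^1*7^1*47^( - 1) = 21/47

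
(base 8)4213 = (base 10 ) 2187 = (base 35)1rh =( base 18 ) 6D9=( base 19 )612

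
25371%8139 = 954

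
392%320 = 72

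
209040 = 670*312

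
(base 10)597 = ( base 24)10L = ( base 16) 255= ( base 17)212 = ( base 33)i3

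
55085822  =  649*84878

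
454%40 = 14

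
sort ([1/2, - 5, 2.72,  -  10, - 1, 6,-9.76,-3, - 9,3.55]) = [-10, - 9.76,-9, - 5, - 3,-1,1/2,  2.72, 3.55 , 6]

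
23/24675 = 23/24675=0.00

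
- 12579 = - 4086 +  - 8493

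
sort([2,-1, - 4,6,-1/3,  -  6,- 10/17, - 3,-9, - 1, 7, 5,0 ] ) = [ - 9,  -  6,- 4, - 3, - 1,-1, - 10/17, - 1/3,0, 2,5,6, 7]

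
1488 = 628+860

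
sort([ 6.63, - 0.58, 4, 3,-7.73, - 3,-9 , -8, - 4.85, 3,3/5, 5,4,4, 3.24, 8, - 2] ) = [ - 9, - 8,-7.73,-4.85, - 3, - 2 ,-0.58,3/5, 3, 3,3.24, 4, 4,4 , 5,6.63 , 8 ] 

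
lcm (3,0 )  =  0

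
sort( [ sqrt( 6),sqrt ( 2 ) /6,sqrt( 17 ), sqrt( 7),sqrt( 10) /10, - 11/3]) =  [ - 11/3, sqrt( 2)/6 , sqrt( 10)/10,sqrt(6 ), sqrt( 7 ), sqrt( 17) ] 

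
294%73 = 2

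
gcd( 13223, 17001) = 1889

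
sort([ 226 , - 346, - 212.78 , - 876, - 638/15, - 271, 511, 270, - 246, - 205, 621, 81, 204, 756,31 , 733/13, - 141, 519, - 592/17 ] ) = [ - 876, - 346, - 271, - 246, - 212.78, - 205 , - 141,- 638/15 , - 592/17, 31,  733/13, 81, 204,226, 270,511, 519, 621, 756] 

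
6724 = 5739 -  - 985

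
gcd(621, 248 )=1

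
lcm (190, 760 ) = 760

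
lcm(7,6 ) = 42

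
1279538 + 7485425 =8764963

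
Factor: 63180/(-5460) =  - 81/7 = - 3^4*7^( - 1)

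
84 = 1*84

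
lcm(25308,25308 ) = 25308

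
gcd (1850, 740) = 370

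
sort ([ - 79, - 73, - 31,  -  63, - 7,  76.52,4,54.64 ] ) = [ - 79, - 73, - 63, -31, - 7, 4 , 54.64,76.52] 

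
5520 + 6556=12076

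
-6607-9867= -16474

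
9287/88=105+47/88 = 105.53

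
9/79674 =3/26558 = 0.00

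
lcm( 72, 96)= 288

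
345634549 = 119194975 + 226439574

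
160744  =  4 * 40186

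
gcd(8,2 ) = 2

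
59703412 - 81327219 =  - 21623807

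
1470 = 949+521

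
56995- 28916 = 28079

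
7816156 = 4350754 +3465402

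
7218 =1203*6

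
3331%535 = 121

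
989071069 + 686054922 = 1675125991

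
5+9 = 14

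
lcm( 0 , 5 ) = 0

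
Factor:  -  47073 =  - 3^1*13^1* 17^1*71^1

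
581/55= 10 + 31/55 = 10.56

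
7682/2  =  3841  =  3841.00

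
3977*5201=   20684377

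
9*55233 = 497097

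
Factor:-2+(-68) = -2^1 * 5^1*7^1=-70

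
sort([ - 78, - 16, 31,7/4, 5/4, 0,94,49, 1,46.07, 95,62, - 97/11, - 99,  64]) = [ - 99, - 78, -16, - 97/11,0, 1,  5/4,7/4,31,46.07,49,62,64,94,95]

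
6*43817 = 262902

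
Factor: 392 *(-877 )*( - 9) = 3094056 = 2^3 * 3^2*7^2 * 877^1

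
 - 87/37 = -87/37 = -2.35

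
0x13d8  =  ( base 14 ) 1BCC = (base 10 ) 5080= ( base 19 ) e17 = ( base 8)11730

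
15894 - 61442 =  - 45548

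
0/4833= 0 = 0.00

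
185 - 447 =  - 262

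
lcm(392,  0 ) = 0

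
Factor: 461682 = 2^1 *3^2*13^1*1973^1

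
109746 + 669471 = 779217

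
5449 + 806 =6255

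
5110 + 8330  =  13440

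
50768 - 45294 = 5474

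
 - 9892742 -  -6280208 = - 3612534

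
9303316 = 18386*506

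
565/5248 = 565/5248 =0.11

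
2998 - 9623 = - 6625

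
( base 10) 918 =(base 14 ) 498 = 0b1110010110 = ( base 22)1jg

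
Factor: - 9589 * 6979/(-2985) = 66921631/2985 =3^( - 1 ) * 5^ ( - 1 )*7^1*43^1*199^( - 1)*223^1*997^1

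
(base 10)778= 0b1100001010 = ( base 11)648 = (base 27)11M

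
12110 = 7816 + 4294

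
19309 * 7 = 135163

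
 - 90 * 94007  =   - 8460630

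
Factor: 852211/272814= 2^( - 1)*3^( - 1 )*41^( - 1 )*1109^( - 1 )*852211^1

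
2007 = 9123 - 7116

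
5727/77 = 5727/77 = 74.38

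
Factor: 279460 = 2^2*5^1*89^1*157^1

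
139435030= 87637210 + 51797820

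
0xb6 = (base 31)5R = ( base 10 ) 182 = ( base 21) 8E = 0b10110110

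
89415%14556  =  2079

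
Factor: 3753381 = 3^1*739^1*1693^1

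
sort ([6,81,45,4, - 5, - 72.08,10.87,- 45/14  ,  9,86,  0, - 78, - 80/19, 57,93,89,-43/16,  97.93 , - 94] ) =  [ - 94, - 78, - 72.08, - 5, - 80/19, - 45/14, - 43/16, 0, 4,  6,9 , 10.87,45,57,81 , 86, 89,93,97.93 ]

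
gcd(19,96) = 1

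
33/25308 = 11/8436 = 0.00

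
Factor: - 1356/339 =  -4 = - 2^2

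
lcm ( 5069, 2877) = 106449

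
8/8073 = 8/8073=0.00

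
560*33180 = 18580800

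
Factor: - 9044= - 2^2  *  7^1*17^1* 19^1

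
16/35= 16/35 = 0.46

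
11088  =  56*198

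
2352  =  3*784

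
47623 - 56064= - 8441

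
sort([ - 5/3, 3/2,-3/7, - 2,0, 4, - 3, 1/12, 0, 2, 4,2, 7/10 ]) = [-3, - 2, - 5/3, - 3/7 , 0, 0,1/12,7/10,3/2,2, 2, 4, 4 ] 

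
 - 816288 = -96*8503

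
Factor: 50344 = 2^3 * 7^1*29^1 * 31^1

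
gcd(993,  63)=3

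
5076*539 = 2735964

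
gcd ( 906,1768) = 2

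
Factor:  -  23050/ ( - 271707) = 2^1*3^( - 1 ) * 5^2* 41^( - 1)*47^( - 2)*461^1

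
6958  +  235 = 7193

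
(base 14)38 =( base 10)50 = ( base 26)1O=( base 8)62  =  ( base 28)1M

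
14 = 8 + 6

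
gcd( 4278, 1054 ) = 62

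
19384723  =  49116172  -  29731449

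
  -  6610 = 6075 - 12685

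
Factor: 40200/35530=4020/3553 = 2^2*3^1*5^1* 11^( - 1 ) *17^( - 1 )*19^(-1 )*67^1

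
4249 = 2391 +1858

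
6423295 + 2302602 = 8725897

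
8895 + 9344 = 18239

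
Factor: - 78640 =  - 2^4*5^1*983^1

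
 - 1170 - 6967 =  - 8137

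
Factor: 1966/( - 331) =  -  2^1*331^( - 1) *983^1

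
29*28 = 812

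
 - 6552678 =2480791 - 9033469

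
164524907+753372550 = 917897457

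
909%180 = 9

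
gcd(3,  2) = 1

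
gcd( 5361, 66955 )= 1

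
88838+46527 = 135365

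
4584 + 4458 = 9042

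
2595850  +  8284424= 10880274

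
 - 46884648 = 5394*( - 8692 ) 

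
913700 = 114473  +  799227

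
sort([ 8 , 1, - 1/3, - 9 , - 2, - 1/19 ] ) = [ -9, - 2, - 1/3, - 1/19, 1, 8] 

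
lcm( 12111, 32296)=96888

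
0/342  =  0= 0.00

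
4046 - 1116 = 2930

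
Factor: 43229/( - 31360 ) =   -  2^( - 7 )*5^( - 1 )*7^( -2)*139^1*311^1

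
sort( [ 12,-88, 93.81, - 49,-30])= [ - 88 ,-49, - 30, 12 , 93.81] 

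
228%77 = 74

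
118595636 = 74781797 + 43813839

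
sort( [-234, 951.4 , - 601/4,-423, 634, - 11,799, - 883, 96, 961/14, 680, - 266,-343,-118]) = [ -883, - 423, - 343,-266, - 234, -601/4 , - 118, - 11,961/14, 96, 634, 680, 799, 951.4]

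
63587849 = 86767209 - 23179360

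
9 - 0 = 9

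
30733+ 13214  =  43947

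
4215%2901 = 1314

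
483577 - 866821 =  - 383244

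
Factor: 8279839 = 19^1*23^1*18947^1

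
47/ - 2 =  - 47/2 = - 23.50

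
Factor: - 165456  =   - 2^4*3^3 * 383^1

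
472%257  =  215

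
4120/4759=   4120/4759 =0.87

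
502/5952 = 251/2976 = 0.08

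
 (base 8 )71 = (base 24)29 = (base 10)57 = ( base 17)36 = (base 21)2F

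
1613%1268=345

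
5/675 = 1/135 = 0.01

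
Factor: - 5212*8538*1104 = - 2^7 * 3^2* 23^1* 1303^1*1423^1 = -49128061824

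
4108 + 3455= 7563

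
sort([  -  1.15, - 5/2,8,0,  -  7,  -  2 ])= [ - 7,-5/2,-2 , - 1.15,0, 8]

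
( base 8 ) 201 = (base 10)129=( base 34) 3R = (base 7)243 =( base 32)41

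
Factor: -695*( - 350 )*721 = 2^1 * 5^3*7^2*103^1*139^1  =  175383250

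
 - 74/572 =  - 37/286=- 0.13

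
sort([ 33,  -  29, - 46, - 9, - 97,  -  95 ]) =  [ - 97,-95,-46, - 29,  -  9 , 33] 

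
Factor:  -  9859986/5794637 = - 229302/134759  =  - 2^1*3^2*17^(  -  1)*7927^( - 1)*12739^1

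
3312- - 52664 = 55976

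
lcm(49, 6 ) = 294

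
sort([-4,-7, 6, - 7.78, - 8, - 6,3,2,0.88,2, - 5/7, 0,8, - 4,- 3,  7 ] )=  [ - 8, - 7.78, - 7, - 6,  -  4, - 4,  -  3 , - 5/7,0,0.88,2, 2,3, 6  ,  7,8]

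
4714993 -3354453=1360540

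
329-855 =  - 526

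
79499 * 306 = 24326694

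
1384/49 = 28+12/49  =  28.24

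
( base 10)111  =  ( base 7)216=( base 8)157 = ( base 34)39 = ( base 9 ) 133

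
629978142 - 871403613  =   - 241425471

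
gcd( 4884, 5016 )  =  132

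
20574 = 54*381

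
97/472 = 97/472 = 0.21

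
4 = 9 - 5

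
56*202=11312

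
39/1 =39 = 39.00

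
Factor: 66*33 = 2^1*3^2*11^2 = 2178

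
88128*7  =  616896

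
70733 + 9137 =79870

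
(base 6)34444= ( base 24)8d4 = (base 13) 231A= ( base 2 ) 1001100111100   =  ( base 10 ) 4924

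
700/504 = 25/18 = 1.39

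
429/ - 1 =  - 429/1 = -429.00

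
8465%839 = 75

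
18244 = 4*4561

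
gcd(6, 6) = 6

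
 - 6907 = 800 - 7707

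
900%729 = 171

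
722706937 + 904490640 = 1627197577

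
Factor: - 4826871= - 3^4*7^1 * 8513^1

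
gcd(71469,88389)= 9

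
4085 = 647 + 3438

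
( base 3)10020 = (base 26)39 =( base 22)3l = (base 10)87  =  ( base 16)57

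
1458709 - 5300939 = -3842230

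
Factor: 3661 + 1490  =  3^1* 17^1*101^1 = 5151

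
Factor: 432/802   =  2^3*3^3 * 401^( - 1 ) = 216/401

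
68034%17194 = 16452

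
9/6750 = 1/750 = 0.00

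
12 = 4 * 3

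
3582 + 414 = 3996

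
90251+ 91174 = 181425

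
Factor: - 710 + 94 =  - 2^3*7^1*11^1 = - 616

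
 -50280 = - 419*120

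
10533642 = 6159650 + 4373992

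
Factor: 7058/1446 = 3^( - 1) * 241^(- 1 )*3529^1 = 3529/723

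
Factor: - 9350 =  - 2^1*5^2*11^1*17^1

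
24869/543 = 45 + 434/543=45.80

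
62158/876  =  31079/438 = 70.96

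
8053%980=213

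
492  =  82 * 6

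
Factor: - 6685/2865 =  - 7/3= - 3^(-1)*7^1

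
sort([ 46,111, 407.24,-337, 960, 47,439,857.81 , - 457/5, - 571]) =[ - 571, - 337, - 457/5,46,47,111, 407.24 , 439, 857.81,  960]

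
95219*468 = 44562492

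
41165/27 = 41165/27 =1524.63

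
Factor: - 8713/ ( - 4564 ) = 2^ ( - 2) * 7^(-1)*163^(  -  1) *8713^1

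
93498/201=465  +  11/67 = 465.16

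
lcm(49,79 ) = 3871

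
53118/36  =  2951/2 = 1475.50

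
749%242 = 23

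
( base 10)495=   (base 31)fu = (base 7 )1305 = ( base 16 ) 1EF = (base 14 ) 275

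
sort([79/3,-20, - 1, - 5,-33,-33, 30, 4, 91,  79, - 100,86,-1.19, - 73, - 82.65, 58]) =[ - 100,- 82.65, - 73, - 33, - 33, - 20, - 5, - 1.19, - 1,4,  79/3,30,  58, 79,86,91] 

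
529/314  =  529/314=1.68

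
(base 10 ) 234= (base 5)1414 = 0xea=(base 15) 109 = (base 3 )22200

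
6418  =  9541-3123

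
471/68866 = 471/68866 = 0.01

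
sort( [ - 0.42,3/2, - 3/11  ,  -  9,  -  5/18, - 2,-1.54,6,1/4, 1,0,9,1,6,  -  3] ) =[  -  9, - 3, - 2,-1.54 ,-0.42, - 5/18 , - 3/11,0,1/4,1, 1, 3/2, 6, 6 , 9]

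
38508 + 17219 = 55727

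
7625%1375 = 750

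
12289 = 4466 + 7823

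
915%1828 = 915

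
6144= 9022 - 2878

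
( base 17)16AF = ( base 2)1101010110000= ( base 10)6832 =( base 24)bkg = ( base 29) 83H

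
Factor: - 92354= - 2^1*61^1*757^1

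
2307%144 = 3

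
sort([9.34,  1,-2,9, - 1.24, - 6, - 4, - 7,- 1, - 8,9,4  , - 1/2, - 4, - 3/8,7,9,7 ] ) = [-8,  -  7, - 6,-4 ,-4, - 2, - 1.24, - 1, - 1/2, - 3/8,1,4  ,  7,7, 9, 9, 9,9.34]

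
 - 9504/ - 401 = 23+281/401 = 23.70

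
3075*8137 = 25021275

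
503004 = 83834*6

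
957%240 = 237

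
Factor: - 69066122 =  - 2^1*34533061^1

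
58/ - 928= - 1/16= -0.06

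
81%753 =81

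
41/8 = 5 +1/8 = 5.12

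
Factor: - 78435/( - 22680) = 2^(- 3)*3^( - 1)*83^1 = 83/24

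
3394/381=8 + 346/381 = 8.91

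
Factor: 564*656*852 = 2^8*3^2*41^1*47^1 * 71^1 = 315226368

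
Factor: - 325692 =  - 2^2*3^2*83^1*109^1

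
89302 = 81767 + 7535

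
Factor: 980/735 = 4/3 = 2^2*3^( - 1)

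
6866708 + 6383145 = 13249853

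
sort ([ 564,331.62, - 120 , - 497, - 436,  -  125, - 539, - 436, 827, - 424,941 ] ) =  [ -539, - 497, - 436, -436,-424 , - 125, -120,331.62,  564, 827, 941 ]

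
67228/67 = 1003+ 27/67 = 1003.40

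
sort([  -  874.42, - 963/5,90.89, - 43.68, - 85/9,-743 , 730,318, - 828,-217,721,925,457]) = [ - 874.42, - 828, - 743, - 217, - 963/5, - 43.68,  -  85/9 , 90.89, 318, 457, 721,  730,925 ] 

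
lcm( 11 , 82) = 902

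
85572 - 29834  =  55738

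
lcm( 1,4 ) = 4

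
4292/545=7+477/545 = 7.88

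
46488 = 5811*8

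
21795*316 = 6887220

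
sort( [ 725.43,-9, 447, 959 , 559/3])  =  [-9, 559/3,447,725.43, 959] 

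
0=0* 592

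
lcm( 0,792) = 0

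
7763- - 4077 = 11840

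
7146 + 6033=13179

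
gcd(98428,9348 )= 4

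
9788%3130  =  398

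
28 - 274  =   - 246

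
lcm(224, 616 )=2464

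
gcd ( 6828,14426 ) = 2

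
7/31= 7/31= 0.23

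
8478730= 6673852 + 1804878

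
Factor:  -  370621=-73^1 * 5077^1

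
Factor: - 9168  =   - 2^4*3^1*191^1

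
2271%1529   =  742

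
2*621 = 1242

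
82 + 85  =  167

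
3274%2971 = 303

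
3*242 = 726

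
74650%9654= 7072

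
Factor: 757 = 757^1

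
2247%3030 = 2247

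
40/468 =10/117 =0.09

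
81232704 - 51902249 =29330455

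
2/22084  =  1/11042 = 0.00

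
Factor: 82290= 2^1 * 3^1*5^1 * 13^1 * 211^1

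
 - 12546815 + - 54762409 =-67309224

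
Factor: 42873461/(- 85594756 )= - 2^ ( - 2)*13^(-1)*461^1*1277^( - 1)*1289^( - 1)*93001^1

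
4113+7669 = 11782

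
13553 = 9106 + 4447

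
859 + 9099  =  9958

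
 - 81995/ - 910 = 90 + 19/182 = 90.10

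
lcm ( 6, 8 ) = 24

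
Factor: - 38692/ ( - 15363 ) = 2^2*3^( - 3) * 17^1= 68/27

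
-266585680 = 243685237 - 510270917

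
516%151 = 63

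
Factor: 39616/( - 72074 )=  - 19808/36037 = - 2^5*619^1*36037^( - 1 )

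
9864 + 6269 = 16133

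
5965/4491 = 1 + 1474/4491 =1.33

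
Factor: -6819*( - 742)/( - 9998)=-3^1 *7^1*53^1*2273^1*4999^( - 1 ) =-2529849/4999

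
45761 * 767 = 35098687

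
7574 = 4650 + 2924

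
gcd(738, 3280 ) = 82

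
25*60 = 1500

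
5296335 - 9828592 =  - 4532257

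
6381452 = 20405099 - 14023647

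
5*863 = 4315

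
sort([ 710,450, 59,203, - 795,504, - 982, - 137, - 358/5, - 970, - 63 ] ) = [ - 982,- 970,-795, - 137, - 358/5, - 63,59, 203 , 450,504,  710 ]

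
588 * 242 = 142296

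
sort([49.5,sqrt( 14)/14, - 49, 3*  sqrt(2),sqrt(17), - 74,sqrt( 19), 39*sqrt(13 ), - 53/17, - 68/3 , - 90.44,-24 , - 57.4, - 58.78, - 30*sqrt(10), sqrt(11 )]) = [-30*sqrt ( 10), - 90.44, - 74, - 58.78 ,  -  57.4, - 49, - 24,  -  68/3, - 53/17,sqrt( 14 ) /14, sqrt(11),sqrt( 17),3*sqrt( 2), sqrt(19 ),49.5,39*sqrt( 13 ) ]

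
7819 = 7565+254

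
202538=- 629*( - 322 )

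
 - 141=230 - 371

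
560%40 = 0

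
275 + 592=867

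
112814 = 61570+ 51244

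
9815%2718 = 1661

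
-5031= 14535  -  19566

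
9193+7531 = 16724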